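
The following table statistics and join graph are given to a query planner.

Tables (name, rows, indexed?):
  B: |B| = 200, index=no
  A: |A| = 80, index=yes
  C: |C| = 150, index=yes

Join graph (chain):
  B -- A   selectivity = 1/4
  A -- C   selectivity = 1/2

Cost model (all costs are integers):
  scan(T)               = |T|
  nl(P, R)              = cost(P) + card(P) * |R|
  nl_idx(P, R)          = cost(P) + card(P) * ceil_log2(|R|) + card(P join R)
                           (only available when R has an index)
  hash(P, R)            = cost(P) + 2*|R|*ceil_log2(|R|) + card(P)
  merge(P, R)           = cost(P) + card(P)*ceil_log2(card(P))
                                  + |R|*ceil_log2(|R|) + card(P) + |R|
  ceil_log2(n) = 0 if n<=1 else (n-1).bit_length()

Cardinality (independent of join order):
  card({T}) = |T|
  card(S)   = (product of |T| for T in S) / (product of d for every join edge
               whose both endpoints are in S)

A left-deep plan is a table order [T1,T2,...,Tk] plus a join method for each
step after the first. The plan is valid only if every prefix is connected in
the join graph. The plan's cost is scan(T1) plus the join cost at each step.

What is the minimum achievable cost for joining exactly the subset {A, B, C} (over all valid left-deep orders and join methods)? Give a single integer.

7920

Selinger DP over subsets of {A,B,C}:
  {B}: scan cost=200, card=200
  {A}: scan cost=80, card=80
  {C}: scan cost=150, card=150
  {AB}: card=4000; try (A,hash)→1520, (B,merge)→2520, (A,merge)→2640, (B,hash)→3360, (A,nl_idx)→5600, (B,nl)→16080 …(+1); best=1520 via (A,hash)
  {AC}: card=6000; try (A,hash)→1420, (C,merge)→2070, (A,merge)→2140, (C,hash)→2560, (C,nl_idx)→6720, (A,nl_idx)→7200 …(+2); best=1420 via (A,hash)
  {ABC}: card=300000; try (C,hash)→7920, (B,hash)→10620, (C,merge)→54870, (B,merge)→87220, (C,nl_idx)→333520, (C,nl)→601520 …(+1); best=7920 via (C,hash)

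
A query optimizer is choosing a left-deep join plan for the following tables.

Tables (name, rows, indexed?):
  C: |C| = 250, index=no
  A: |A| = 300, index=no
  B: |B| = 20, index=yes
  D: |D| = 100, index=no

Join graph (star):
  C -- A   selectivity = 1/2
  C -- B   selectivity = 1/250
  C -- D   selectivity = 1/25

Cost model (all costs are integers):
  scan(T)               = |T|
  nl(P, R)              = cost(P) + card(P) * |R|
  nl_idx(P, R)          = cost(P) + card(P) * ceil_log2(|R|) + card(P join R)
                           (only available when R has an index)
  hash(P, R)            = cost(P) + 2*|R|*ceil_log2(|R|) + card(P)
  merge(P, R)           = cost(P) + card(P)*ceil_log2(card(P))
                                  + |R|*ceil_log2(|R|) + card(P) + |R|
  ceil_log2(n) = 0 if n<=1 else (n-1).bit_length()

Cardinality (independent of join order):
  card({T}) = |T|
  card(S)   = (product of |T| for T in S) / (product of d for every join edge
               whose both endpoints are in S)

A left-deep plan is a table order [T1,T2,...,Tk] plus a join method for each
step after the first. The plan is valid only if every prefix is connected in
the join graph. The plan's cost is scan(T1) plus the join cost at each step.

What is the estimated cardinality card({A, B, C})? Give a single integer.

Tables in S: A(300), B(20), C(250)
Edges inside S: C-A(d=2), C-B(d=250)
numerator = 300 * 20 * 250 = 1500000
denominator = 2 * 250 = 500
card(S) = 1500000 / 500 = 3000

3000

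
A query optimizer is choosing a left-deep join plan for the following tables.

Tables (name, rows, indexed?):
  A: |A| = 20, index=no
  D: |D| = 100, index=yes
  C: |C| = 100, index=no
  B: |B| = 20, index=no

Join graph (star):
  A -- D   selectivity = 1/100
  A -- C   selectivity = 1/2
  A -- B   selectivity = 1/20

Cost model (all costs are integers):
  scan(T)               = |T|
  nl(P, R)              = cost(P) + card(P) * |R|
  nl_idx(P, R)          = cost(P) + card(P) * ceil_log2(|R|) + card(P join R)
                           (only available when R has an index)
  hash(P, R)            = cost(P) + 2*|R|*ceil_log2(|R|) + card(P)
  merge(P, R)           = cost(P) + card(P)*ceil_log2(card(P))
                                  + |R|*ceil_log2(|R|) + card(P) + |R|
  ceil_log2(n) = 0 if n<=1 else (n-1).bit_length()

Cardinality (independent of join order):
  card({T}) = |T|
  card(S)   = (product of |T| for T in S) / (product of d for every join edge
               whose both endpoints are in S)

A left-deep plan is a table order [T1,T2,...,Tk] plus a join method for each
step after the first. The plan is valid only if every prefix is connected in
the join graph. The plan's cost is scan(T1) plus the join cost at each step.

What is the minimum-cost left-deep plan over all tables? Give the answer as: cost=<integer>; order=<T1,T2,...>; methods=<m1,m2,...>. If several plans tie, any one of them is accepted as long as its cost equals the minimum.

Selinger DP (subsets sized 1..n):
  {A}: scan cost=20, card=20
  {D}: scan cost=100, card=100
  {C}: scan cost=100, card=100
  {B}: scan cost=20, card=20
  {AD}: card=20; try (D,nl_idx)→180, (A,hash)→400, (D,merge)→940, (A,merge)→1020, (D,hash)→1440, (D,nl)→2020 …(+1); best=180 via (D,nl_idx)
  {AC}: card=1000; try (A,hash)→400, (C,merge)→940, (A,merge)→1020, (C,hash)→1440, (C,nl)→2020, (A,nl)→2100; best=400 via (A,hash)
  {AB}: card=20; try (B,hash)→240, (A,hash)→240, (B,merge)→260, (A,merge)→260, (B,nl)→420, (A,nl)→420; best=240 via (B,hash)
  {ACD}: card=1000; try (C,merge)→1100, (C,hash)→1600, (C,nl)→2180, (D,hash)→2800, (D,nl_idx)→8400, (D,merge)→12200 …(+1); best=1100 via (C,merge)
  {ABD}: card=20; try (D,nl_idx)→400, (B,hash)→400, (B,merge)→420, (B,nl)→580, (D,merge)→1160, (D,hash)→1660 …(+1); best=400 via (D,nl_idx)
  {ABC}: card=1000; try (C,merge)→1160, (B,hash)→1600, (C,hash)→1660, (C,nl)→2240, (B,merge)→11520, (B,nl)→20400; best=1160 via (C,merge)
  {ABCD}: card=1000; try (C,merge)→1320, (C,hash)→1820, (B,hash)→2300, (C,nl)→2400, (D,hash)→3560, (D,nl_idx)→9160 …(+4); best=1320 via (C,merge)

cost=1320; order=A,B,D,C; methods=hash,nl_idx,merge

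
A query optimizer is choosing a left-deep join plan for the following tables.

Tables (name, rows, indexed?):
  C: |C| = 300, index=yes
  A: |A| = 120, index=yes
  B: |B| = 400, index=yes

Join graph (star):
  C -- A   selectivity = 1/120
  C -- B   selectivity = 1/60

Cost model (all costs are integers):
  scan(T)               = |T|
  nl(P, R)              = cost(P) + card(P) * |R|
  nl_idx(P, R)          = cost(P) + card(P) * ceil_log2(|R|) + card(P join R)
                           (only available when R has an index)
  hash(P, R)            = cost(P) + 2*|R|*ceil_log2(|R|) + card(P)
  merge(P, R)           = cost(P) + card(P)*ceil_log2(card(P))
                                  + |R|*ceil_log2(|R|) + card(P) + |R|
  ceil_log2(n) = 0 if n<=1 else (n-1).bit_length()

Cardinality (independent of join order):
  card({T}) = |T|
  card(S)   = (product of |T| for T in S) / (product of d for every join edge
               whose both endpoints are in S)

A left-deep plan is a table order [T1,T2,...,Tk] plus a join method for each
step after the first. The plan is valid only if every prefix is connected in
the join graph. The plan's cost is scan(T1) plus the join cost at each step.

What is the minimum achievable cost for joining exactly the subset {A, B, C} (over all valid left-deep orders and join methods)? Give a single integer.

Selinger DP over subsets of {A,B,C}:
  {C}: scan cost=300, card=300
  {A}: scan cost=120, card=120
  {B}: scan cost=400, card=400
  {AC}: card=300; try (C,nl_idx)→1500, (A,hash)→2280, (A,nl_idx)→2700, (C,merge)→4080, (A,merge)→4260, (C,hash)→5640 …(+2); best=1500 via (C,nl_idx)
  {BC}: card=2000; try (B,nl_idx)→5000, (C,nl_idx)→6000, (C,hash)→6200, (B,merge)→7300, (C,merge)→7400, (B,hash)→7800 …(+2); best=5000 via (B,nl_idx)
  {ABC}: card=2000; try (B,nl_idx)→6200, (B,merge)→8500, (A,hash)→8680, (B,hash)→9000, (A,nl_idx)→21000, (A,merge)→29960 …(+2); best=6200 via (B,nl_idx)

6200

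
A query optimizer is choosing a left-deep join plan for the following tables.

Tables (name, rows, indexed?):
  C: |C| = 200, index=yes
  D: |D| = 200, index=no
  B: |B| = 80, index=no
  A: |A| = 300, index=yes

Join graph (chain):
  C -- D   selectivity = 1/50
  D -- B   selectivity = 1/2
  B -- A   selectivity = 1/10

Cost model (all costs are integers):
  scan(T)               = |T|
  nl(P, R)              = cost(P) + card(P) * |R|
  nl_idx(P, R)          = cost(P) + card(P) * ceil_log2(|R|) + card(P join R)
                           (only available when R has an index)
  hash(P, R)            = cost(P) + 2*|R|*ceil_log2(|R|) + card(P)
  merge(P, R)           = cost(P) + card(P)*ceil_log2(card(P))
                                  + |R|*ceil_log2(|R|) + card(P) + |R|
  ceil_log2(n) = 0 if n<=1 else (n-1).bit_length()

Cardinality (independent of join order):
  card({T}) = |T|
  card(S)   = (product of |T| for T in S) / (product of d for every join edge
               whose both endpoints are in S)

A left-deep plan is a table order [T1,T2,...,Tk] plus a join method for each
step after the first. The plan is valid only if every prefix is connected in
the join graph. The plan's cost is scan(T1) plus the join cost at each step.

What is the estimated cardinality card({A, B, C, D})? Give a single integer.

Tables in S: A(300), B(80), C(200), D(200)
Edges inside S: C-D(d=50), D-B(d=2), B-A(d=10)
numerator = 300 * 80 * 200 * 200 = 960000000
denominator = 50 * 2 * 10 = 1000
card(S) = 960000000 / 1000 = 960000

960000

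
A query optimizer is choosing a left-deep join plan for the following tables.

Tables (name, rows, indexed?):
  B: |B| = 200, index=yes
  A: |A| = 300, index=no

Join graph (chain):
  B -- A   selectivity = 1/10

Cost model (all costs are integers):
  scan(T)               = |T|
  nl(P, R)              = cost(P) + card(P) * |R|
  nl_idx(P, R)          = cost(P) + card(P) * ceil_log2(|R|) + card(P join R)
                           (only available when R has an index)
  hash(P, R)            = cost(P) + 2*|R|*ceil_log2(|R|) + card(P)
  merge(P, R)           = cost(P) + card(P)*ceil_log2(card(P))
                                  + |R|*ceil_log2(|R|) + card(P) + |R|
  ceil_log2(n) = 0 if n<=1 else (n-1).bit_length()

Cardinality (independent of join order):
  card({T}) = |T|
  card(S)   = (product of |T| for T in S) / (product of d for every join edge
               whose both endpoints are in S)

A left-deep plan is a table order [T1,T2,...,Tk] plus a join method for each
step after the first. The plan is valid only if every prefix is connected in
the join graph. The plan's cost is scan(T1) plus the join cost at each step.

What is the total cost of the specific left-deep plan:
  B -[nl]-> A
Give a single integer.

60200

step 1: scan B: cost=200, card=200
step 2: join A via nl
    card(P join A) = 200*300/(10) = 6000
    cost = 200 + 200*300 = 60200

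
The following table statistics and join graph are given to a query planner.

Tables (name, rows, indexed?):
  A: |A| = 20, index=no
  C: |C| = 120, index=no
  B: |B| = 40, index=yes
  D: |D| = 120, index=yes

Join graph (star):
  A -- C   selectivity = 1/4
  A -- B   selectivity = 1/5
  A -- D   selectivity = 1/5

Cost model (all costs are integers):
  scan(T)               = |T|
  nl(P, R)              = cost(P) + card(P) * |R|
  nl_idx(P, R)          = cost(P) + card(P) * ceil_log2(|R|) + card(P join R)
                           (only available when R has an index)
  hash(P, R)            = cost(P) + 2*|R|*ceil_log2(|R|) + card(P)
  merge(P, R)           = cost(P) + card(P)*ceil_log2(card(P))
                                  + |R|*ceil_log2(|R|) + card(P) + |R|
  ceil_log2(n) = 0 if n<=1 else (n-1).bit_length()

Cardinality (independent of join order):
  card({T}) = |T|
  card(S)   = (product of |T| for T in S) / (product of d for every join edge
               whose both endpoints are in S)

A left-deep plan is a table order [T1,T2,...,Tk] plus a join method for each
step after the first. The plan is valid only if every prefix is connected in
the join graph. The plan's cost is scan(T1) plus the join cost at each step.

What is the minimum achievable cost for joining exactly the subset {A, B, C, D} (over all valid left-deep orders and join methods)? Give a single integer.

6920

Selinger DP over subsets of {A,B,C,D}:
  {A}: scan cost=20, card=20
  {C}: scan cost=120, card=120
  {B}: scan cost=40, card=40
  {D}: scan cost=120, card=120
  {AC}: card=600; try (A,hash)→440, (C,merge)→1100, (A,merge)→1200, (C,hash)→1720, (C,nl)→2420, (A,nl)→2520; best=440 via (A,hash)
  {AB}: card=160; try (A,hash)→280, (B,nl_idx)→300, (B,merge)→420, (A,merge)→440, (B,hash)→520, (B,nl)→820 …(+1); best=280 via (A,hash)
  {AD}: card=480; try (A,hash)→440, (D,nl_idx)→640, (D,merge)→1100, (A,merge)→1200, (D,hash)→1720, (D,nl)→2420 …(+1); best=440 via (A,hash)
  {ABC}: card=4800; try (B,hash)→1520, (C,hash)→2120, (C,merge)→2680, (B,merge)→7320, (B,nl_idx)→8840, (C,nl)→19480 …(+1); best=1520 via (B,hash)
  {ACD}: card=14400; try (C,hash)→2600, (D,hash)→2720, (C,merge)→6200, (D,merge)→8000, (D,nl_idx)→19040, (C,nl)→58040 …(+1); best=2600 via (C,hash)
  {ABD}: card=3840; try (B,hash)→1400, (D,hash)→2120, (D,merge)→2680, (D,nl_idx)→5240, (B,merge)→5520, (B,nl_idx)→7160 …(+2); best=1400 via (B,hash)
  {ABCD}: card=115200; try (C,hash)→6920, (D,hash)→8000, (B,hash)→17480, (C,merge)→52280, (D,merge)→69680, (D,nl_idx)→150320 …(+5); best=6920 via (C,hash)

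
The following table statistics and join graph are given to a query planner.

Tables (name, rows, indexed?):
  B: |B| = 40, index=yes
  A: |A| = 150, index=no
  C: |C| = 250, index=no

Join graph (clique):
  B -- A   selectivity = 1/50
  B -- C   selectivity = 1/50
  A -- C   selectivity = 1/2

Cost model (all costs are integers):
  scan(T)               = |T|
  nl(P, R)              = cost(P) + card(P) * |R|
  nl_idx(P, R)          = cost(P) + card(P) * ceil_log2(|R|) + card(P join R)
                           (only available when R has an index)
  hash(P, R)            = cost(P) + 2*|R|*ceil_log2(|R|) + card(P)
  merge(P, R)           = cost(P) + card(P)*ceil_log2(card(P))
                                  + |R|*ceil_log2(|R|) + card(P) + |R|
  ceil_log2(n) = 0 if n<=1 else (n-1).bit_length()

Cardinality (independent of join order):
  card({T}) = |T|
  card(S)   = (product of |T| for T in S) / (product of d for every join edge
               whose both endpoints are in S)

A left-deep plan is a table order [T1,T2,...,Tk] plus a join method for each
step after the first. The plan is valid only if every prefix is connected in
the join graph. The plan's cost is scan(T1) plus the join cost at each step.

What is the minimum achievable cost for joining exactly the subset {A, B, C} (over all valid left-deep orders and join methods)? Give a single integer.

Selinger DP over subsets of {A,B,C}:
  {B}: scan cost=40, card=40
  {A}: scan cost=150, card=150
  {C}: scan cost=250, card=250
  {AB}: card=120; try (B,hash)→780, (B,nl_idx)→1170, (A,merge)→1670, (B,merge)→1780, (A,hash)→2480, (A,nl)→6040 …(+1); best=780 via (B,hash)
  {BC}: card=200; try (B,hash)→980, (B,nl_idx)→1950, (C,merge)→2570, (B,merge)→2780, (C,hash)→4080, (C,nl)→10040 …(+1); best=980 via (B,hash)
  {AC}: card=18750; try (A,hash)→2900, (C,merge)→3750, (A,merge)→3850, (C,hash)→4300, (C,nl)→37650, (A,nl)→37750; best=2900 via (A,hash)
  {ABC}: card=300; try (A,hash)→3580, (C,merge)→3990, (A,merge)→4130, (C,hash)→4900, (B,hash)→22130, (C,nl)→30780 …(+4); best=3580 via (A,hash)

3580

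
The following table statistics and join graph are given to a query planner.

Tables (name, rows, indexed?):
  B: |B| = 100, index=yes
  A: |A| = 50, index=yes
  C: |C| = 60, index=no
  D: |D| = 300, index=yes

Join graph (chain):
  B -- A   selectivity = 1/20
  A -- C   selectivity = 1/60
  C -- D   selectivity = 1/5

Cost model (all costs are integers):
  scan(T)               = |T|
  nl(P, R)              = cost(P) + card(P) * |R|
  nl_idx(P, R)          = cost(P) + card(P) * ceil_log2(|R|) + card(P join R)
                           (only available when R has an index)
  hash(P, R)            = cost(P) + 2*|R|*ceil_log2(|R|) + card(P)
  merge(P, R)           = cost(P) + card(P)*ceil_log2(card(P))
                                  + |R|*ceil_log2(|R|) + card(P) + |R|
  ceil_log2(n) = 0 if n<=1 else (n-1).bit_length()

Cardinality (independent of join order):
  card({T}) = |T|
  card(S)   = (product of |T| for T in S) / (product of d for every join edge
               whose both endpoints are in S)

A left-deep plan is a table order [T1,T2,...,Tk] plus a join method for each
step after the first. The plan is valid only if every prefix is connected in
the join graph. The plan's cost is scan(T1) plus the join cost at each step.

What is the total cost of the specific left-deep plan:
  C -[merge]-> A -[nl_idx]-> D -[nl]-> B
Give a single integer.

304280

step 1: scan C: cost=60, card=60
step 2: join A via merge
    card(P join A) = 60*50/(60) = 50
    cost = 60 + 60*6 + 50*6 + 60 + 50 = 830
step 3: join D via nl_idx
    card(P join D) = 50*300/(5) = 3000
    cost = 830 + 50*9 + 3000 = 4280
step 4: join B via nl
    card(P join B) = 3000*100/(20) = 15000
    cost = 4280 + 3000*100 = 304280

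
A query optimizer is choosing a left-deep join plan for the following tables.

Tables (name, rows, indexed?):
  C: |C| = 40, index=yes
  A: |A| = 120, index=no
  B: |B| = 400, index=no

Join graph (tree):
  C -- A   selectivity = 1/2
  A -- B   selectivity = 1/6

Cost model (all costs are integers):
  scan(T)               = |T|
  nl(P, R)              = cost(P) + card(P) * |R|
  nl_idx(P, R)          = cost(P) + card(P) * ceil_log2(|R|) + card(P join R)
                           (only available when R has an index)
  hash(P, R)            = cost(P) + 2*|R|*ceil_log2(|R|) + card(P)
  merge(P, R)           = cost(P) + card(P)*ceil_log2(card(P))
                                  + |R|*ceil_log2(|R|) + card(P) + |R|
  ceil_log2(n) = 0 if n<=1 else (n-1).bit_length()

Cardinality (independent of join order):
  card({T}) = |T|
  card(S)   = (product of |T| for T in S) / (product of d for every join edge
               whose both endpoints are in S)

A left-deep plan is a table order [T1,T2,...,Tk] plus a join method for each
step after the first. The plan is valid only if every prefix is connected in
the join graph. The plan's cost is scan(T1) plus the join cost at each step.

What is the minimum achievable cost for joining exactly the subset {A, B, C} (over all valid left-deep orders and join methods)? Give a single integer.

Selinger DP over subsets of {A,B,C}:
  {C}: scan cost=40, card=40
  {A}: scan cost=120, card=120
  {B}: scan cost=400, card=400
  {AC}: card=2400; try (C,hash)→720, (A,merge)→1280, (C,merge)→1360, (A,hash)→1760, (C,nl_idx)→3240, (A,nl)→4840 …(+1); best=720 via (C,hash)
  {AB}: card=8000; try (A,hash)→2480, (B,merge)→5080, (A,merge)→5360, (B,hash)→7440, (B,nl)→48120, (A,nl)→48400; best=2480 via (A,hash)
  {ABC}: card=160000; try (B,hash)→10320, (C,hash)→10960, (B,merge)→35920, (C,merge)→114760, (C,nl_idx)→210480, (C,nl)→322480 …(+1); best=10320 via (B,hash)

10320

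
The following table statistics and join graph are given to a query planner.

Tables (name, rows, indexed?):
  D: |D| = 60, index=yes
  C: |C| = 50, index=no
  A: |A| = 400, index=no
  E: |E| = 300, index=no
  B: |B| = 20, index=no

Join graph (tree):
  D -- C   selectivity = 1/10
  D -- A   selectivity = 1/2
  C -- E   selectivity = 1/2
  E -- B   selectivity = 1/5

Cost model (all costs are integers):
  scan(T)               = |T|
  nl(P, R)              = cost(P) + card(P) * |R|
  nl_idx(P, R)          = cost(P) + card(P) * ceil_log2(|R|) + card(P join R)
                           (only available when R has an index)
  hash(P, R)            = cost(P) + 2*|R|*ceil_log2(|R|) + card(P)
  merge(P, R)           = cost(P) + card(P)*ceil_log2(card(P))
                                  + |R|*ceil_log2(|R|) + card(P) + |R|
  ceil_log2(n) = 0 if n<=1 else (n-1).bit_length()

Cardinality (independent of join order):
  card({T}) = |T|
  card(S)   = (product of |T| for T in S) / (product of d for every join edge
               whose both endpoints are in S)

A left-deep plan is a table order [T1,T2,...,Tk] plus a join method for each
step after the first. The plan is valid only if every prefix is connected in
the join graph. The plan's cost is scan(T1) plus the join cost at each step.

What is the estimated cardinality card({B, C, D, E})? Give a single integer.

180000

Tables in S: B(20), C(50), D(60), E(300)
Edges inside S: D-C(d=10), C-E(d=2), E-B(d=5)
numerator = 20 * 50 * 60 * 300 = 18000000
denominator = 10 * 2 * 5 = 100
card(S) = 18000000 / 100 = 180000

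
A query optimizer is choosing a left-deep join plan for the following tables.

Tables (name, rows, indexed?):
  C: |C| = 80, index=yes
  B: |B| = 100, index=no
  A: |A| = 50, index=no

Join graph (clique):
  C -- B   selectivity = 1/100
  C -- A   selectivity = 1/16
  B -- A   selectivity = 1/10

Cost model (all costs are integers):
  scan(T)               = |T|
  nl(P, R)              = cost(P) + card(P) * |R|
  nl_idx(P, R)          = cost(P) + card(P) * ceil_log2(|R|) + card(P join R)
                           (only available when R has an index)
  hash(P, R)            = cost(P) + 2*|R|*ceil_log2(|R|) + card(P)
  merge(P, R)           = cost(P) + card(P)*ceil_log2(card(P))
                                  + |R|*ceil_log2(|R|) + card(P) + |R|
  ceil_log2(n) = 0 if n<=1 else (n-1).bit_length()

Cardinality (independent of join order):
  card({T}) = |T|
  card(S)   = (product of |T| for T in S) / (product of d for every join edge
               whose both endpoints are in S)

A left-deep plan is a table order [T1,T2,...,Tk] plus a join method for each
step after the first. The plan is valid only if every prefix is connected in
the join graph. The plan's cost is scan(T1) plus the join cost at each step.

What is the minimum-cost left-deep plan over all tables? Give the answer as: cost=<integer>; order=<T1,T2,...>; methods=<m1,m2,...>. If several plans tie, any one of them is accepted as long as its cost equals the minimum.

Selinger DP (subsets sized 1..n):
  {C}: scan cost=80, card=80
  {B}: scan cost=100, card=100
  {A}: scan cost=50, card=50
  {BC}: card=80; try (C,nl_idx)→880, (C,hash)→1320, (B,merge)→1520, (C,merge)→1540, (B,hash)→1560, (B,nl)→8080 …(+1); best=880 via (C,nl_idx)
  {AC}: card=250; try (C,nl_idx)→650, (A,hash)→760, (C,merge)→1040, (A,merge)→1070, (C,hash)→1220, (C,nl)→4050 …(+1); best=650 via (C,nl_idx)
  {AB}: card=500; try (A,hash)→800, (B,merge)→1200, (A,merge)→1250, (B,hash)→1500, (B,nl)→5050, (A,nl)→5100; best=800 via (A,hash)
  {ABC}: card=25; try (A,hash)→1560, (A,merge)→1870, (B,hash)→2300, (C,hash)→2420, (B,merge)→3700, (C,nl_idx)→4325 …(+4); best=1560 via (A,hash)

cost=1560; order=B,C,A; methods=nl_idx,hash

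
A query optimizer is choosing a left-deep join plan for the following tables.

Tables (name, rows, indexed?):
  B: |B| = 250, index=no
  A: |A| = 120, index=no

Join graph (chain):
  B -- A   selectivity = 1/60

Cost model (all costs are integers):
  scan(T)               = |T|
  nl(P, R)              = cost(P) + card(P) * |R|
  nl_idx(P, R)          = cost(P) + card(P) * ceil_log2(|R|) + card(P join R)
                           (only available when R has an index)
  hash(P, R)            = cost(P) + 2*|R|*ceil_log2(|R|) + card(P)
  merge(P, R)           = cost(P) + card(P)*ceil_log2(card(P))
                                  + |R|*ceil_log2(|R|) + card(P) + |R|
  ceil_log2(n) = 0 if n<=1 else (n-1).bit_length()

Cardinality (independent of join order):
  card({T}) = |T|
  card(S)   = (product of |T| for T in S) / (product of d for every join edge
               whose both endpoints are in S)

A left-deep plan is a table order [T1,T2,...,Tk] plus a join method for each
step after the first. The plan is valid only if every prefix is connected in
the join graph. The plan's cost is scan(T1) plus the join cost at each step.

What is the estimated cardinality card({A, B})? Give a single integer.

Tables in S: A(120), B(250)
Edges inside S: B-A(d=60)
numerator = 120 * 250 = 30000
denominator = 60 = 60
card(S) = 30000 / 60 = 500

500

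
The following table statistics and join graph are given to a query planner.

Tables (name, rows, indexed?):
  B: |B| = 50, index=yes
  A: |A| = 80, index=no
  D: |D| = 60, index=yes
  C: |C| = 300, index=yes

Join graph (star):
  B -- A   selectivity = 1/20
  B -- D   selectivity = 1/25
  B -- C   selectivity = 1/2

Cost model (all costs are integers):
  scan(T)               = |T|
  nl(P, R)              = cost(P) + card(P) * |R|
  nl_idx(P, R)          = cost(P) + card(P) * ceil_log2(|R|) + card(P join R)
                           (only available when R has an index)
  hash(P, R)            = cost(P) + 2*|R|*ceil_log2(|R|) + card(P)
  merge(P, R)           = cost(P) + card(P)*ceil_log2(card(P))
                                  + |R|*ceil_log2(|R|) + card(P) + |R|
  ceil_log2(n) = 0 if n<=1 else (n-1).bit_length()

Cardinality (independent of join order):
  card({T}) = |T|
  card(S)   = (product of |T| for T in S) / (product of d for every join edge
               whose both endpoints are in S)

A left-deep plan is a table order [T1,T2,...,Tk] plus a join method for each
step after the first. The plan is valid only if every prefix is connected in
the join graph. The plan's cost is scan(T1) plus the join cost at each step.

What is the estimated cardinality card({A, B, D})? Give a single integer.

Tables in S: A(80), B(50), D(60)
Edges inside S: B-A(d=20), B-D(d=25)
numerator = 80 * 50 * 60 = 240000
denominator = 20 * 25 = 500
card(S) = 240000 / 500 = 480

480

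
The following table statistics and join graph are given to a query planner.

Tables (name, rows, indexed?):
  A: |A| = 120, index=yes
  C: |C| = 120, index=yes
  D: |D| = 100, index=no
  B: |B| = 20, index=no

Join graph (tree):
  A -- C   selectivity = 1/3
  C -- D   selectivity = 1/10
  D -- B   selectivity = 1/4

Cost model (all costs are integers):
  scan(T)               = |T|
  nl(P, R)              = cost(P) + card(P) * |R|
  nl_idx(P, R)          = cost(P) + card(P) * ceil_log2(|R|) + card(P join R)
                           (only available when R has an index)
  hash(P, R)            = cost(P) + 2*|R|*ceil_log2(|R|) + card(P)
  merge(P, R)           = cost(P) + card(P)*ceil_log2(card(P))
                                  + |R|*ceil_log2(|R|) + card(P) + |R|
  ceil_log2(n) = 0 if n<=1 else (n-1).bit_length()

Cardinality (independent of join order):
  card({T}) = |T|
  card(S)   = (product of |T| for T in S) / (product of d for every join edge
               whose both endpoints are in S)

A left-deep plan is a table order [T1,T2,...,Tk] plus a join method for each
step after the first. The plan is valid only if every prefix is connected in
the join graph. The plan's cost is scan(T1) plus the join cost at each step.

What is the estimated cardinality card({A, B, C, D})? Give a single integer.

240000

Tables in S: A(120), B(20), C(120), D(100)
Edges inside S: A-C(d=3), C-D(d=10), D-B(d=4)
numerator = 120 * 20 * 120 * 100 = 28800000
denominator = 3 * 10 * 4 = 120
card(S) = 28800000 / 120 = 240000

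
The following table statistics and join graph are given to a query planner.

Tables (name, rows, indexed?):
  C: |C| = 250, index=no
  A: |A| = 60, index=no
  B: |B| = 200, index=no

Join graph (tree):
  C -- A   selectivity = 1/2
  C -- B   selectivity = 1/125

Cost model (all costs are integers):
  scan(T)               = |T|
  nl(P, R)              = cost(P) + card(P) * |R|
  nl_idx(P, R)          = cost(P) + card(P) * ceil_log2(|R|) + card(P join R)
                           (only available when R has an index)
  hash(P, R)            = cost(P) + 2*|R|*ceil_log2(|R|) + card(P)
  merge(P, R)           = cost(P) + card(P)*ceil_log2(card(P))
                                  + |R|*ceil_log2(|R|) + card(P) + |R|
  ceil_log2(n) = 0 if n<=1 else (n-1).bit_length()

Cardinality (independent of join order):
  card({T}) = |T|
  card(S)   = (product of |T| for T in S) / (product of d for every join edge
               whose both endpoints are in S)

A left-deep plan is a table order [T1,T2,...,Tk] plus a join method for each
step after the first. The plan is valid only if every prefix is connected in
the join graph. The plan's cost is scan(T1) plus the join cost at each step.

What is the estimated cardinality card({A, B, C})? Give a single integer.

12000

Tables in S: A(60), B(200), C(250)
Edges inside S: C-A(d=2), C-B(d=125)
numerator = 60 * 200 * 250 = 3000000
denominator = 2 * 125 = 250
card(S) = 3000000 / 250 = 12000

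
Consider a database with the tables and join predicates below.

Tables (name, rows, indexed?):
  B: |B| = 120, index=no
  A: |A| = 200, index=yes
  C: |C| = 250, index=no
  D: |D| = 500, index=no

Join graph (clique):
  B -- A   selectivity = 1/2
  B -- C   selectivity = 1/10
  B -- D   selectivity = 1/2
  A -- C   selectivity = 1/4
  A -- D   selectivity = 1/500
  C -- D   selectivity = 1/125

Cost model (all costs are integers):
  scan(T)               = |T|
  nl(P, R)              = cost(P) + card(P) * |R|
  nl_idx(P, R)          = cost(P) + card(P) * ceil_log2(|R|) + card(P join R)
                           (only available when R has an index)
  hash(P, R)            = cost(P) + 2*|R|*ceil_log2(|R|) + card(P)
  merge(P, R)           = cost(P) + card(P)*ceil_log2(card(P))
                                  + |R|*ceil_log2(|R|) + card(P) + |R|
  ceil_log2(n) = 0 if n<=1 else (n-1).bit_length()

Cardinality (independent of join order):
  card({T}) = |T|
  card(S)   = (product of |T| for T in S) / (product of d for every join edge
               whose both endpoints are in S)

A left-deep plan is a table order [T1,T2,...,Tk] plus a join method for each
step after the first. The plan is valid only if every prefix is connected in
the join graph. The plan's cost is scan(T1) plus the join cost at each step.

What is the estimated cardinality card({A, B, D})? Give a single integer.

Tables in S: A(200), B(120), D(500)
Edges inside S: B-A(d=2), B-D(d=2), A-D(d=500)
numerator = 200 * 120 * 500 = 12000000
denominator = 2 * 2 * 500 = 2000
card(S) = 12000000 / 2000 = 6000

6000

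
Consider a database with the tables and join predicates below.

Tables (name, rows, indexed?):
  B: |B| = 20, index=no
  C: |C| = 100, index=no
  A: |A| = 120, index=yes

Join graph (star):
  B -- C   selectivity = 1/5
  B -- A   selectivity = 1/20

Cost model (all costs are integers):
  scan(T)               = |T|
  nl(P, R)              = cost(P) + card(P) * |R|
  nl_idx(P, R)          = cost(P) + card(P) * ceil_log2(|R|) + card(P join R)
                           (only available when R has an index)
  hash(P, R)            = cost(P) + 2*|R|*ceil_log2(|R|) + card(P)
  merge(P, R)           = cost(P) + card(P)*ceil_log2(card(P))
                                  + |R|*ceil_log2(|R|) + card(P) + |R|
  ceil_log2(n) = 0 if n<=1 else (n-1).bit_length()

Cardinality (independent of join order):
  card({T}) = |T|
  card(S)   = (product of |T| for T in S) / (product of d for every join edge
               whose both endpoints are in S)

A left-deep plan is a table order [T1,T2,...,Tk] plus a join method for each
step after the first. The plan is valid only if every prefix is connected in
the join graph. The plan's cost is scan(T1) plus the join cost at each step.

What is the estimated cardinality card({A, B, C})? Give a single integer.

Tables in S: A(120), B(20), C(100)
Edges inside S: B-C(d=5), B-A(d=20)
numerator = 120 * 20 * 100 = 240000
denominator = 5 * 20 = 100
card(S) = 240000 / 100 = 2400

2400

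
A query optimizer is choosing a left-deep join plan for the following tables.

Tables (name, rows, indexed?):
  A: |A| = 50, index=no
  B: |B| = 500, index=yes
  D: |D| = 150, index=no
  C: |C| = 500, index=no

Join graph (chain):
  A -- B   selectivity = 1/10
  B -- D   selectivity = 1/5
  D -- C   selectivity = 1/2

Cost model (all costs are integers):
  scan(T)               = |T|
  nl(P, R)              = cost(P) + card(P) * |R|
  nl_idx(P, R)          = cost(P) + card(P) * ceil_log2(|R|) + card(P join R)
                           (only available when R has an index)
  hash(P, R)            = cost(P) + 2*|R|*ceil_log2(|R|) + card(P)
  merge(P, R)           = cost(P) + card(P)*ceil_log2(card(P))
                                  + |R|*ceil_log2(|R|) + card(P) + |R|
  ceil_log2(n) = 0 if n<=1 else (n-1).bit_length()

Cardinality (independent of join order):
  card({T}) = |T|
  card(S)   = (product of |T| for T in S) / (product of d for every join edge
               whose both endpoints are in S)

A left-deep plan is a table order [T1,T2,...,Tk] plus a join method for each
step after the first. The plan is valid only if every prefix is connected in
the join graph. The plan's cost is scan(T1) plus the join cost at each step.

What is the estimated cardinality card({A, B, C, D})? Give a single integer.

Tables in S: A(50), B(500), C(500), D(150)
Edges inside S: A-B(d=10), B-D(d=5), D-C(d=2)
numerator = 50 * 500 * 500 * 150 = 1875000000
denominator = 10 * 5 * 2 = 100
card(S) = 1875000000 / 100 = 18750000

18750000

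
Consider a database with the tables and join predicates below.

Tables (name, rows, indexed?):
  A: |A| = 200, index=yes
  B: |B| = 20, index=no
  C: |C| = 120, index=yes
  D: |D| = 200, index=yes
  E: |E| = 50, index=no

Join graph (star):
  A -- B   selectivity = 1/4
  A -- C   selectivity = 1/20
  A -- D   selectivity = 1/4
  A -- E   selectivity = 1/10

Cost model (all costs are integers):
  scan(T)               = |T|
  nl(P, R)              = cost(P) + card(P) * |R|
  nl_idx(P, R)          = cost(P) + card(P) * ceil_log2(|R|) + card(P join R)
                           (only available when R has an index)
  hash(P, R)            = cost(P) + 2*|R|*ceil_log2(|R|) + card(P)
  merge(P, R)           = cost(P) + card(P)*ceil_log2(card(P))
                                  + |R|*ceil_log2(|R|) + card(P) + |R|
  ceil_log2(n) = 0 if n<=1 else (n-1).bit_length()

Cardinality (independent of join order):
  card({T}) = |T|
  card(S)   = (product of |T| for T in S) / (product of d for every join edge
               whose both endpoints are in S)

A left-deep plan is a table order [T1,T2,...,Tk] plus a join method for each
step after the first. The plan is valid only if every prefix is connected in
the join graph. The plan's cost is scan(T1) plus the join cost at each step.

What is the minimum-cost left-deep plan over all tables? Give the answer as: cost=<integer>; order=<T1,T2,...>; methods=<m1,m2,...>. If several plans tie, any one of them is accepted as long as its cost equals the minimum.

Selinger DP (subsets sized 1..n):
  {A}: scan cost=200, card=200
  {B}: scan cost=20, card=20
  {C}: scan cost=120, card=120
  {D}: scan cost=200, card=200
  {E}: scan cost=50, card=50
  {AB}: card=1000; try (B,hash)→600, (A,nl_idx)→1180, (A,merge)→1940, (B,merge)→2120, (A,hash)→3240, (A,nl)→4020 …(+1); best=600 via (B,hash)
  {AC}: card=1200; try (C,hash)→2080, (A,nl_idx)→2280, (C,nl_idx)→2800, (A,merge)→2880, (C,merge)→2960, (A,hash)→3440 …(+2); best=2080 via (C,hash)
  {AD}: card=10000; try (D,hash)→3600, (A,hash)→3600, (D,merge)→3800, (A,merge)→3800, (D,nl_idx)→11800, (A,nl_idx)→11800 …(+2); best=3600 via (D,hash)
  {AE}: card=1000; try (E,hash)→1000, (A,nl_idx)→1450, (A,merge)→2200, (E,merge)→2350, (A,hash)→3300, (A,nl)→10050 …(+1); best=1000 via (E,hash)
  {ABC}: card=6000; try (C,hash)→3280, (B,hash)→3480, (C,merge)→12560, (C,nl_idx)→13600, (B,merge)→16600, (B,nl)→26080 …(+1); best=3280 via (C,hash)
  {ABD}: card=50000; try (D,hash)→4800, (D,merge)→13400, (B,hash)→13800, (D,nl_idx)→58600, (B,merge)→153720, (D,nl)→200600 …(+1); best=4800 via (D,hash)
  {ABE}: card=5000; try (E,hash)→2200, (B,hash)→2200, (E,merge)→11950, (B,merge)→12120, (B,nl)→21000, (E,nl)→50600; best=2200 via (E,hash)
  {ACD}: card=60000; try (D,hash)→6480, (C,hash)→15280, (D,merge)→18280, (D,nl_idx)→71680, (C,nl_idx)→133600, (C,merge)→154560 …(+2); best=6480 via (D,hash)
  {ACE}: card=6000; try (C,hash)→3680, (E,hash)→3880, (C,merge)→12960, (C,nl_idx)→14000, (E,merge)→16830, (E,nl)→62080 …(+1); best=3680 via (C,hash)
  {ADE}: card=50000; try (D,hash)→5200, (D,merge)→13800, (E,hash)→14200, (D,nl_idx)→59000, (E,merge)→153950, (D,nl)→201000 …(+1); best=5200 via (D,hash)
  {ABCD}: card=300000; try (D,hash)→12480, (C,hash)→56480, (B,hash)→66680, (D,merge)→89080, (D,nl_idx)→351280, (C,nl_idx)→654800 …(+5); best=12480 via (D,hash)
  {ABCE}: card=30000; try (C,hash)→8880, (E,hash)→9880, (B,hash)→9880, (C,nl_idx)→67200, (C,merge)→73160, (E,merge)→87630 …(+4); best=8880 via (C,hash)
  {ABDE}: card=250000; try (D,hash)→10400, (E,hash)→55400, (B,hash)→55400, (D,merge)→74000, (D,nl_idx)→292200, (E,merge)→855150 …(+4); best=10400 via (D,hash)
  {ACDE}: card=300000; try (D,hash)→12880, (C,hash)→56880, (E,hash)→67080, (D,merge)→89480, (D,nl_idx)→351680, (C,nl_idx)→655200 …(+5); best=12880 via (D,hash)
  {ABCDE}: card=1500000; try (D,hash)→42080, (C,hash)→262080, (E,hash)→313080, (B,hash)→313080, (D,merge)→490680, (D,nl_idx)→1748880 …(+8); best=42080 via (D,hash)

cost=42080; order=A,B,E,C,D; methods=hash,hash,hash,hash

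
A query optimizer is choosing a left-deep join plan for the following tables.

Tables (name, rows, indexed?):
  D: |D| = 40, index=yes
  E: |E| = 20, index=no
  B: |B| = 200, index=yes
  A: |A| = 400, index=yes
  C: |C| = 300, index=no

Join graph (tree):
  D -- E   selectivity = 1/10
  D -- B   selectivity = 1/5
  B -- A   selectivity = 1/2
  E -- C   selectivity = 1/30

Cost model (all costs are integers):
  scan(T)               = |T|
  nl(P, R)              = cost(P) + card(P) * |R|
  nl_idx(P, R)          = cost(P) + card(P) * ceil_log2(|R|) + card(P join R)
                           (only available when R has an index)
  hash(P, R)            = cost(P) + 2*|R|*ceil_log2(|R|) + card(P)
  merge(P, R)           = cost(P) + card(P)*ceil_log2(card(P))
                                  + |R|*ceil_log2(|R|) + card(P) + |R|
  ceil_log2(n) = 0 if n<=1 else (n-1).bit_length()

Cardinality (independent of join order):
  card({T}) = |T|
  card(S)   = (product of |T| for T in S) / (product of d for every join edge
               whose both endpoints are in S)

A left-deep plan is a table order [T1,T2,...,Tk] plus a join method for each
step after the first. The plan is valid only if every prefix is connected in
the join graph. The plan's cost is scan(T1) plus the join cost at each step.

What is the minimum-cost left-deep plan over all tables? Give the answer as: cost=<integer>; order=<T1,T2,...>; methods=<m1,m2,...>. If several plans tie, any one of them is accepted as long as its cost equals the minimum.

Selinger DP (subsets sized 1..n):
  {D}: scan cost=40, card=40
  {E}: scan cost=20, card=20
  {B}: scan cost=200, card=200
  {A}: scan cost=400, card=400
  {C}: scan cost=300, card=300
  {DE}: card=80; try (D,nl_idx)→220, (E,hash)→280, (D,merge)→420, (E,merge)→440, (D,hash)→520, (D,nl)→820 …(+1); best=220 via (D,nl_idx)
  {BD}: card=1600; try (D,hash)→880, (B,nl_idx)→1960, (B,merge)→2120, (D,merge)→2280, (D,nl_idx)→3000, (B,hash)→3280 …(+2); best=880 via (D,hash)
  {CE}: card=200; try (E,hash)→800, (C,merge)→3140, (E,merge)→3420, (C,hash)→5440, (C,nl)→6020, (E,nl)→6300; best=800 via (E,hash)
  {AB}: card=40000; try (B,hash)→4000, (A,merge)→6000, (B,merge)→6200, (A,hash)→7600, (A,nl_idx)→42000, (B,nl_idx)→43600 …(+2); best=4000 via (B,hash)
  {BDE}: card=3200; try (B,merge)→2660, (E,hash)→2680, (B,hash)→3500, (B,nl_idx)→4060, (B,nl)→16220, (E,merge)→20200 …(+1); best=2660 via (B,merge)
  {CDE}: card=800; try (D,hash)→1480, (D,nl_idx)→2800, (D,merge)→2880, (C,merge)→3860, (C,hash)→5700, (D,nl)→8800 …(+1); best=1480 via (D,hash)
  {ABD}: card=320000; try (A,hash)→9680, (A,merge)→24080, (D,hash)→44480, (A,nl_idx)→335280, (D,nl_idx)→564000, (A,nl)→640880 …(+2); best=9680 via (A,hash)
  {ABDE}: card=640000; try (A,hash)→13060, (A,merge)→48260, (E,hash)→329880, (A,nl_idx)→671460, (A,nl)→1282660, (E,nl)→6409680 …(+1); best=13060 via (A,hash)
  {BCDE}: card=32000; try (B,hash)→5480, (C,hash)→11260, (B,merge)→12080, (B,nl_idx)→39880, (C,merge)→47260, (B,nl)→161480 …(+1); best=5480 via (B,hash)
  {ABCDE}: card=6400000; try (A,hash)→44680, (A,merge)→521480, (C,hash)→658460, (A,nl_idx)→6693480, (A,nl)→12805480, (C,merge)→13456060 …(+1); best=44680 via (A,hash)

cost=44680; order=C,E,D,B,A; methods=hash,hash,hash,hash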